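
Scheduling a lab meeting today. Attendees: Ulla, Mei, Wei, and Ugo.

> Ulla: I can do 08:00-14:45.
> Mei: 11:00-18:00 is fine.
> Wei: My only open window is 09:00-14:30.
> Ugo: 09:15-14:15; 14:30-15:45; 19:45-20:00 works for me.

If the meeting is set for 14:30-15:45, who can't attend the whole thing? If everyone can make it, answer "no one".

Ulla: not fully free for 14:30-15:45. Mei: free for 14:30-15:45. Wei: not fully free for 14:30-15:45. Ugo: free for 14:30-15:45.

Ulla, Wei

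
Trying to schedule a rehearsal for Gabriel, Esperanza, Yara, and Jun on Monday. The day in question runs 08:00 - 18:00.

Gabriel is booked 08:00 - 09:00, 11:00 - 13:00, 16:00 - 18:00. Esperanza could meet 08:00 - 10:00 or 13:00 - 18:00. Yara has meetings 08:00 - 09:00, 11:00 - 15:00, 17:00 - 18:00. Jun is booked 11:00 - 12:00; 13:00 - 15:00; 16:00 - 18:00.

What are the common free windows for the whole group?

Gabriel free: 09:00-11:00, 13:00-16:00 (invert busy blocks within the working day).
Esperanza free: 08:00-10:00, 13:00-18:00.
Yara free: 09:00-11:00, 15:00-17:00 (invert busy blocks within the working day).
Jun free: 08:00-11:00, 12:00-13:00, 15:00-16:00 (invert busy blocks within the working day).
Gabriel ∩ Esperanza: 09:00-10:00, 13:00-16:00.
Gabriel ∩ Esperanza ∩ Yara: 09:00-10:00, 15:00-16:00.
Gabriel ∩ Esperanza ∩ Yara ∩ Jun: 09:00-10:00, 15:00-16:00.

09:00-10:00, 15:00-16:00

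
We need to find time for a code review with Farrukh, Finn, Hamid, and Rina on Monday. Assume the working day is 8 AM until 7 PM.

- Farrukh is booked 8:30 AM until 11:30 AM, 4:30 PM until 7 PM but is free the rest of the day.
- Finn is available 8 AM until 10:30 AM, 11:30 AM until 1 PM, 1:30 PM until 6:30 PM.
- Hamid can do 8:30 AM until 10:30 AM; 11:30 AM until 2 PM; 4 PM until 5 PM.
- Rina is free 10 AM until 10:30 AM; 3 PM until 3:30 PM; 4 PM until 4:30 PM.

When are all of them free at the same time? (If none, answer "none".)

16:00-16:30

Farrukh free: 08:00-08:30, 11:30-16:30 (invert busy blocks within the working day).
Finn free: 08:00-10:30, 11:30-13:00, 13:30-18:30.
Hamid free: 08:30-10:30, 11:30-14:00, 16:00-17:00.
Rina free: 10:00-10:30, 15:00-15:30, 16:00-16:30.
Farrukh ∩ Finn: 08:00-08:30, 11:30-13:00, 13:30-16:30.
Farrukh ∩ Finn ∩ Hamid: 11:30-13:00, 13:30-14:00, 16:00-16:30.
Farrukh ∩ Finn ∩ Hamid ∩ Rina: 16:00-16:30.
Those are the intersection windows.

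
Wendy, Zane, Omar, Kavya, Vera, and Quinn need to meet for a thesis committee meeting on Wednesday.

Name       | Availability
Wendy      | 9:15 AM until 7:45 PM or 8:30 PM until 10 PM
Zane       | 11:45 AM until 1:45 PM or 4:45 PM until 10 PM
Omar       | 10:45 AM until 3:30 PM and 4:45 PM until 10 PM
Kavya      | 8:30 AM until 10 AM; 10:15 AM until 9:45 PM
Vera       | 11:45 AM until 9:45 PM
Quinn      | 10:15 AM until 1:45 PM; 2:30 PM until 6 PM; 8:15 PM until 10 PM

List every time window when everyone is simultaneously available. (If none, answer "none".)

Wendy ∩ Zane: 11:45-13:45, 16:45-19:45, 20:30-22:00.
Wendy ∩ Zane ∩ Omar: 11:45-13:45, 16:45-19:45, 20:30-22:00.
Wendy ∩ Zane ∩ Omar ∩ Kavya: 11:45-13:45, 16:45-19:45, 20:30-21:45.
Wendy ∩ Zane ∩ Omar ∩ Kavya ∩ Vera: 11:45-13:45, 16:45-19:45, 20:30-21:45.
Wendy ∩ Zane ∩ Omar ∩ Kavya ∩ Vera ∩ Quinn: 11:45-13:45, 16:45-18:00, 20:30-21:45.

11:45-13:45, 16:45-18:00, 20:30-21:45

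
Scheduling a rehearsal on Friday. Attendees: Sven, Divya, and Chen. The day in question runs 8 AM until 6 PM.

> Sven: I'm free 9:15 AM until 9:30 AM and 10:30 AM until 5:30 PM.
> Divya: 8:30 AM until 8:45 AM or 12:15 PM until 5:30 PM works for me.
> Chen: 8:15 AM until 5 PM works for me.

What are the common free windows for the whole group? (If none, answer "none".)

12:15-17:00

Sven ∩ Divya: 12:15-17:30.
Sven ∩ Divya ∩ Chen: 12:15-17:00.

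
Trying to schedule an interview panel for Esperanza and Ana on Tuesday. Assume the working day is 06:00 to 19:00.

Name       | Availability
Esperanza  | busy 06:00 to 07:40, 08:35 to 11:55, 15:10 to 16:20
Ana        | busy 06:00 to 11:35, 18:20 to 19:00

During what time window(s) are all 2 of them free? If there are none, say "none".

11:55-15:10, 16:20-18:20

Esperanza free: 07:40-08:35, 11:55-15:10, 16:20-19:00 (invert busy blocks within the working day).
Ana free: 11:35-18:20 (invert busy blocks within the working day).
Esperanza ∩ Ana: 11:55-15:10, 16:20-18:20.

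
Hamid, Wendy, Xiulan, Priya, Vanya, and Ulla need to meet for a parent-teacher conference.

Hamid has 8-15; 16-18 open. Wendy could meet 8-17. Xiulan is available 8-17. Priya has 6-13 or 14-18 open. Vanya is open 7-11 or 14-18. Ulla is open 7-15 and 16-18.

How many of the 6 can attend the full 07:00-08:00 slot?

Priya, Vanya, and Ulla can make the full 07:00-08:00 slot — that's 3.

3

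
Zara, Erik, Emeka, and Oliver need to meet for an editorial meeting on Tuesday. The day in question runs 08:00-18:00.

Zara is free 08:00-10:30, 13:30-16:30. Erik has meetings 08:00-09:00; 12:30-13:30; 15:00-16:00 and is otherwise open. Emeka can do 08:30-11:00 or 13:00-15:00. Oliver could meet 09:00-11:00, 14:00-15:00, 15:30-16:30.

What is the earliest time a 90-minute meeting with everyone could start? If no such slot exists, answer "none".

Zara free: 08:00-10:30, 13:30-16:30.
Erik free: 09:00-12:30, 13:30-15:00, 16:00-18:00 (invert busy blocks within the working day).
Emeka free: 08:30-11:00, 13:00-15:00.
Oliver free: 09:00-11:00, 14:00-15:00, 15:30-16:30.
Zara ∩ Erik: 09:00-10:30, 13:30-15:00, 16:00-16:30.
Zara ∩ Erik ∩ Emeka: 09:00-10:30, 13:30-15:00.
Zara ∩ Erik ∩ Emeka ∩ Oliver: 09:00-10:30, 14:00-15:00.
So the common availability across everyone is 09:00-10:30, 14:00-15:00.
The first common window of at least 90 minutes is 09:00-10:30, so the earliest start is 09:00.

09:00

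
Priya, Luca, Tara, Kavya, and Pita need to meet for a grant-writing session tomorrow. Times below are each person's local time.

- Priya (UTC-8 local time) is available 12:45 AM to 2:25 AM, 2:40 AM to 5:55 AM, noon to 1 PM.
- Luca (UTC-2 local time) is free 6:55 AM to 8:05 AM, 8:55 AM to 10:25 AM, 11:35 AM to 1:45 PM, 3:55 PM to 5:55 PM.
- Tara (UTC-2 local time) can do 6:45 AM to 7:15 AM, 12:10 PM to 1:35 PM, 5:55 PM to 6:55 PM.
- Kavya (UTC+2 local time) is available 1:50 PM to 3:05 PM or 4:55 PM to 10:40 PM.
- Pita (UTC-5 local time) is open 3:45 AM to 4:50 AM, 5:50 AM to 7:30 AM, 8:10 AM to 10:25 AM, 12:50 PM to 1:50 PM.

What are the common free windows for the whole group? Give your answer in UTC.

none

Priya in UTC: 08:45-10:25, 10:40-13:55, 20:00-21:00 (add 8h to convert from UTC-8).
Luca in UTC: 08:55-10:05, 10:55-12:25, 13:35-15:45, 17:55-19:55 (add 2h to convert from UTC-2).
Tara in UTC: 08:45-09:15, 14:10-15:35, 19:55-20:55 (add 2h to convert from UTC-2).
Kavya in UTC: 11:50-13:05, 14:55-20:40 (subtract 2h to convert from UTC+2).
Pita in UTC: 08:45-09:50, 10:50-12:30, 13:10-15:25, 17:50-18:50 (add 5h to convert from UTC-5).
Priya ∩ Luca: 08:55-10:05, 10:55-12:25, 13:35-13:55.
Priya ∩ Luca ∩ Tara: 08:55-09:15.
Priya ∩ Luca ∩ Tara ∩ Kavya: ∅.
Priya ∩ Luca ∩ Tara ∩ Kavya ∩ Pita: ∅.
There is no time when everyone is free.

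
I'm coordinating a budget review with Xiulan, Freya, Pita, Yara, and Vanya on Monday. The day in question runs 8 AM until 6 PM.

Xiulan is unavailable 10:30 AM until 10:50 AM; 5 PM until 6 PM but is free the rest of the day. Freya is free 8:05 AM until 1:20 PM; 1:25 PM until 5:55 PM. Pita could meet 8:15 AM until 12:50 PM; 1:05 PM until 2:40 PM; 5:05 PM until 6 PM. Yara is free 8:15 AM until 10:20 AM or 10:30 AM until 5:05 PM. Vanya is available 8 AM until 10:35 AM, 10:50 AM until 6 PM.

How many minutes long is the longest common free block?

125

Xiulan free: 08:00-10:30, 10:50-17:00 (invert busy blocks within the working day).
Freya free: 08:05-13:20, 13:25-17:55.
Pita free: 08:15-12:50, 13:05-14:40, 17:05-18:00.
Yara free: 08:15-10:20, 10:30-17:05.
Vanya free: 08:00-10:35, 10:50-18:00.
Xiulan ∩ Freya: 08:05-10:30, 10:50-13:20, 13:25-17:00.
Xiulan ∩ Freya ∩ Pita: 08:15-10:30, 10:50-12:50, 13:05-13:20, 13:25-14:40.
Xiulan ∩ Freya ∩ Pita ∩ Yara: 08:15-10:20, 10:50-12:50, 13:05-13:20, 13:25-14:40.
Xiulan ∩ Freya ∩ Pita ∩ Yara ∩ Vanya: 08:15-10:20, 10:50-12:50, 13:05-13:20, 13:25-14:40.
The longest is 08:15-10:20 at 125 minutes.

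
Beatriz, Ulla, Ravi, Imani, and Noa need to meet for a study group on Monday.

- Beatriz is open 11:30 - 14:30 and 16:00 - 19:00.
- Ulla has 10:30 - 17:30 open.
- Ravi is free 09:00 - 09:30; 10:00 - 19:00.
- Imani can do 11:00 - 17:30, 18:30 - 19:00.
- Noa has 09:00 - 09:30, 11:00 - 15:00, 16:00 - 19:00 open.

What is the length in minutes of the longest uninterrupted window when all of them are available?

Beatriz ∩ Ulla: 11:30-14:30, 16:00-17:30.
Beatriz ∩ Ulla ∩ Ravi: 11:30-14:30, 16:00-17:30.
Beatriz ∩ Ulla ∩ Ravi ∩ Imani: 11:30-14:30, 16:00-17:30.
Beatriz ∩ Ulla ∩ Ravi ∩ Imani ∩ Noa: 11:30-14:30, 16:00-17:30.
Those are the intersection windows.
The longest is 11:30-14:30 at 180 minutes.

180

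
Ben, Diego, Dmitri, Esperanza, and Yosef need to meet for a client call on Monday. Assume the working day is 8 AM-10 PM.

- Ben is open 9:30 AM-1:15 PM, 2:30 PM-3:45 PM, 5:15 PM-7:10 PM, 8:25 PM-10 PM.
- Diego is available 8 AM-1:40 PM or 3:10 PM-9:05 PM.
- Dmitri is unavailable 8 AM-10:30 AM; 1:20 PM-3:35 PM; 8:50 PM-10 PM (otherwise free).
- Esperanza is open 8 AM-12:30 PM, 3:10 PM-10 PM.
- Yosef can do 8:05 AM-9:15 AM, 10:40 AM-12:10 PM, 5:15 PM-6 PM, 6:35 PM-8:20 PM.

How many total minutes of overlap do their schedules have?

Ben free: 09:30-13:15, 14:30-15:45, 17:15-19:10, 20:25-22:00.
Diego free: 08:00-13:40, 15:10-21:05.
Dmitri free: 10:30-13:20, 15:35-20:50 (invert busy blocks within the working day).
Esperanza free: 08:00-12:30, 15:10-22:00.
Yosef free: 08:05-09:15, 10:40-12:10, 17:15-18:00, 18:35-20:20.
Ben ∩ Diego: 09:30-13:15, 15:10-15:45, 17:15-19:10, 20:25-21:05.
Ben ∩ Diego ∩ Dmitri: 10:30-13:15, 15:35-15:45, 17:15-19:10, 20:25-20:50.
Ben ∩ Diego ∩ Dmitri ∩ Esperanza: 10:30-12:30, 15:35-15:45, 17:15-19:10, 20:25-20:50.
Ben ∩ Diego ∩ Dmitri ∩ Esperanza ∩ Yosef: 10:40-12:10, 17:15-18:00, 18:35-19:10.
Summing the common windows: 90 + 45 + 35 = 170 minutes.

170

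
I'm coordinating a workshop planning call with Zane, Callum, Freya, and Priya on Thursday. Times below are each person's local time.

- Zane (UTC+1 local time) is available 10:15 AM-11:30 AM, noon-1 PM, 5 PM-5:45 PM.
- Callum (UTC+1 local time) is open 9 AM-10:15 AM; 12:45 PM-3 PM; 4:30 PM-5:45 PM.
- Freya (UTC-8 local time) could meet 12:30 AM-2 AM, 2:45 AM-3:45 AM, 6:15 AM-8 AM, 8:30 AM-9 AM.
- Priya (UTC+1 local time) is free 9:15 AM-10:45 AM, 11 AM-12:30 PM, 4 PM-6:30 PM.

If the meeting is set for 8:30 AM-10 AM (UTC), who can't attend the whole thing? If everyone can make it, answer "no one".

Callum, Priya, Zane

Zane in UTC: 09:15-10:30, 11:00-12:00, 16:00-16:45 (subtract 1h to convert from UTC+1).
Callum in UTC: 08:00-09:15, 11:45-14:00, 15:30-16:45 (subtract 1h to convert from UTC+1).
Freya in UTC: 08:30-10:00, 10:45-11:45, 14:15-16:00, 16:30-17:00 (add 8h to convert from UTC-8).
Priya in UTC: 08:15-09:45, 10:00-11:30, 15:00-17:30 (subtract 1h to convert from UTC+1).
Zane: not fully free for 08:30-10:00. Callum: not fully free for 08:30-10:00. Freya: free for 08:30-10:00. Priya: not fully free for 08:30-10:00.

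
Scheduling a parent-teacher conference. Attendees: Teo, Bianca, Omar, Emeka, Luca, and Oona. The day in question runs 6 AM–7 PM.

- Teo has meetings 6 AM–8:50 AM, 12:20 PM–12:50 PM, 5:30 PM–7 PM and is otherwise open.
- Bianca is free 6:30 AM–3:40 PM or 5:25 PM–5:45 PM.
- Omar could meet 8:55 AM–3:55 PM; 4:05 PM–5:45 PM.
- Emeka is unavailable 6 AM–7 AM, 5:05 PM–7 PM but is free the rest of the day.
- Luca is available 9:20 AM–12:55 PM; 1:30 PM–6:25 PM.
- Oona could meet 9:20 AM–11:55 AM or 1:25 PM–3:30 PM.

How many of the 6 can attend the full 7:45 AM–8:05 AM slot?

Teo free: 08:50-12:20, 12:50-17:30 (invert busy blocks within the working day).
Bianca free: 06:30-15:40, 17:25-17:45.
Omar free: 08:55-15:55, 16:05-17:45.
Emeka free: 07:00-17:05 (invert busy blocks within the working day).
Luca free: 09:20-12:55, 13:30-18:25.
Oona free: 09:20-11:55, 13:25-15:30.
Bianca and Emeka can make the full 07:45-08:05 slot — that's 2.

2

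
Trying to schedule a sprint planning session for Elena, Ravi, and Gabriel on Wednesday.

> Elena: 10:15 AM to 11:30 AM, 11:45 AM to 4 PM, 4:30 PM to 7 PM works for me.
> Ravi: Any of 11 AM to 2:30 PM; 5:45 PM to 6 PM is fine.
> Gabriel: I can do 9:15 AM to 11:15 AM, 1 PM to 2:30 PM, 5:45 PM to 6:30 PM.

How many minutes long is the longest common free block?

Elena ∩ Ravi: 11:00-11:30, 11:45-14:30, 17:45-18:00.
Elena ∩ Ravi ∩ Gabriel: 11:00-11:15, 13:00-14:30, 17:45-18:00.
The longest is 13:00-14:30 at 90 minutes.

90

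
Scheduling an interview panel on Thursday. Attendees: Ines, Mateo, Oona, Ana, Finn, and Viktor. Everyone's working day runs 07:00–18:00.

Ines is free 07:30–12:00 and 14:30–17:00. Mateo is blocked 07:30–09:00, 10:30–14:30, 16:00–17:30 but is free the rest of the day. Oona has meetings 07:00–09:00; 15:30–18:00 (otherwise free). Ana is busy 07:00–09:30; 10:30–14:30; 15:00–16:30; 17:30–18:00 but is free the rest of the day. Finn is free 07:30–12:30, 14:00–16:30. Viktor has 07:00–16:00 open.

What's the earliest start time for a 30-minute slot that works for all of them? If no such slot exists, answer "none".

Ines free: 07:30-12:00, 14:30-17:00.
Mateo free: 07:00-07:30, 09:00-10:30, 14:30-16:00, 17:30-18:00 (invert busy blocks within the working day).
Oona free: 09:00-15:30 (invert busy blocks within the working day).
Ana free: 09:30-10:30, 14:30-15:00, 16:30-17:30 (invert busy blocks within the working day).
Finn free: 07:30-12:30, 14:00-16:30.
Viktor free: 07:00-16:00.
Ines ∩ Mateo: 09:00-10:30, 14:30-16:00.
Ines ∩ Mateo ∩ Oona: 09:00-10:30, 14:30-15:30.
Ines ∩ Mateo ∩ Oona ∩ Ana: 09:30-10:30, 14:30-15:00.
Ines ∩ Mateo ∩ Oona ∩ Ana ∩ Finn: 09:30-10:30, 14:30-15:00.
Ines ∩ Mateo ∩ Oona ∩ Ana ∩ Finn ∩ Viktor: 09:30-10:30, 14:30-15:00.
The first common window of at least 30 minutes is 09:30-10:30, so the earliest start is 09:30.

09:30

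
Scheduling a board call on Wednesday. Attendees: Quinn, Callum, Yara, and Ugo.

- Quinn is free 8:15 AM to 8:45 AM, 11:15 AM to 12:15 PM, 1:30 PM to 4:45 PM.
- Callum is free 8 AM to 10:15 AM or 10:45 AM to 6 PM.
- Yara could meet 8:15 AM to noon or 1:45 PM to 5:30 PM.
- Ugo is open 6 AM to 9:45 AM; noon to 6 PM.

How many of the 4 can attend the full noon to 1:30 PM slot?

2

Callum and Ugo can make the full 12:00-13:30 slot — that's 2.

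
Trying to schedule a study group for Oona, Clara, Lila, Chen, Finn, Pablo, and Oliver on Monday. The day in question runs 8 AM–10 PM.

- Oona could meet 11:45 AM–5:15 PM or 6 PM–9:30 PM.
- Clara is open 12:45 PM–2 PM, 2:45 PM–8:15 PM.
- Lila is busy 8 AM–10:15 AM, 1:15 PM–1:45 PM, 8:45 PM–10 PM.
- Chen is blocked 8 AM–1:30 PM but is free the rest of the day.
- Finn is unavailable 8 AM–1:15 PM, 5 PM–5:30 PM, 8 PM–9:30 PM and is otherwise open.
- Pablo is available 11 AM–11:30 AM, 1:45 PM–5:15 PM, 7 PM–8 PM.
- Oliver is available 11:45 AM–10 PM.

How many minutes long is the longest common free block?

135

Oona free: 11:45-17:15, 18:00-21:30.
Clara free: 12:45-14:00, 14:45-20:15.
Lila free: 10:15-13:15, 13:45-20:45 (invert busy blocks within the working day).
Chen free: 13:30-22:00 (invert busy blocks within the working day).
Finn free: 13:15-17:00, 17:30-20:00, 21:30-22:00 (invert busy blocks within the working day).
Pablo free: 11:00-11:30, 13:45-17:15, 19:00-20:00.
Oliver free: 11:45-22:00.
Oona ∩ Clara: 12:45-14:00, 14:45-17:15, 18:00-20:15.
Oona ∩ Clara ∩ Lila: 12:45-13:15, 13:45-14:00, 14:45-17:15, 18:00-20:15.
Oona ∩ Clara ∩ Lila ∩ Chen: 13:45-14:00, 14:45-17:15, 18:00-20:15.
Oona ∩ Clara ∩ Lila ∩ Chen ∩ Finn: 13:45-14:00, 14:45-17:00, 18:00-20:00.
Oona ∩ Clara ∩ Lila ∩ Chen ∩ Finn ∩ Pablo: 13:45-14:00, 14:45-17:00, 19:00-20:00.
Oona ∩ Clara ∩ Lila ∩ Chen ∩ Finn ∩ Pablo ∩ Oliver: 13:45-14:00, 14:45-17:00, 19:00-20:00.
Those are the intersection windows.
The longest is 14:45-17:00 at 135 minutes.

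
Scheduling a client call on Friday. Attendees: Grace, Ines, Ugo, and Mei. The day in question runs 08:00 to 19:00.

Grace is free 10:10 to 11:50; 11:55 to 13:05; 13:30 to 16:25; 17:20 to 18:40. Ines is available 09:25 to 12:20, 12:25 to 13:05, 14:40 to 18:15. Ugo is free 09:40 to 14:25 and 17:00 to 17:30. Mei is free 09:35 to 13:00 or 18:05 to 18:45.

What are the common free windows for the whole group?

10:10-11:50, 11:55-12:20, 12:25-13:00

Grace ∩ Ines: 10:10-11:50, 11:55-12:20, 12:25-13:05, 14:40-16:25, 17:20-18:15.
Grace ∩ Ines ∩ Ugo: 10:10-11:50, 11:55-12:20, 12:25-13:05, 17:20-17:30.
Grace ∩ Ines ∩ Ugo ∩ Mei: 10:10-11:50, 11:55-12:20, 12:25-13:00.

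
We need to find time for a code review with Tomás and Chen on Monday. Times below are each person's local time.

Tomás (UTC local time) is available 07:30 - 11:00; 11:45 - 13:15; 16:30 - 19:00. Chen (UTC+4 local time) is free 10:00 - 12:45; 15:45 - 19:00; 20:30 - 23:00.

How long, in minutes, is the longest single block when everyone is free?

Tomás in UTC: 07:30-11:00, 11:45-13:15, 16:30-19:00.
Chen in UTC: 06:00-08:45, 11:45-15:00, 16:30-19:00 (subtract 4h to convert from UTC+4).
Tomás ∩ Chen: 07:30-08:45, 11:45-13:15, 16:30-19:00.
Those are the intersection windows.
The longest is 16:30-19:00 at 150 minutes.

150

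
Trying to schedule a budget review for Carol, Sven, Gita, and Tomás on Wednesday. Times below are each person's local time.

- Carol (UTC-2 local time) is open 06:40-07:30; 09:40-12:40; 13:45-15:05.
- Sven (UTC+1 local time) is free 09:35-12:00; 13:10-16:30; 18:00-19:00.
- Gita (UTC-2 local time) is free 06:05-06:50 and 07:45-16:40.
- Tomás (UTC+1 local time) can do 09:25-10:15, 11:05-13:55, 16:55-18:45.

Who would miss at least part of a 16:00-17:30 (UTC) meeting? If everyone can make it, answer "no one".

Carol, Sven

Carol in UTC: 08:40-09:30, 11:40-14:40, 15:45-17:05 (add 2h to convert from UTC-2).
Sven in UTC: 08:35-11:00, 12:10-15:30, 17:00-18:00 (subtract 1h to convert from UTC+1).
Gita in UTC: 08:05-08:50, 09:45-18:40 (add 2h to convert from UTC-2).
Tomás in UTC: 08:25-09:15, 10:05-12:55, 15:55-17:45 (subtract 1h to convert from UTC+1).
Carol: not fully free for 16:00-17:30. Sven: not fully free for 16:00-17:30. Gita: free for 16:00-17:30. Tomás: free for 16:00-17:30.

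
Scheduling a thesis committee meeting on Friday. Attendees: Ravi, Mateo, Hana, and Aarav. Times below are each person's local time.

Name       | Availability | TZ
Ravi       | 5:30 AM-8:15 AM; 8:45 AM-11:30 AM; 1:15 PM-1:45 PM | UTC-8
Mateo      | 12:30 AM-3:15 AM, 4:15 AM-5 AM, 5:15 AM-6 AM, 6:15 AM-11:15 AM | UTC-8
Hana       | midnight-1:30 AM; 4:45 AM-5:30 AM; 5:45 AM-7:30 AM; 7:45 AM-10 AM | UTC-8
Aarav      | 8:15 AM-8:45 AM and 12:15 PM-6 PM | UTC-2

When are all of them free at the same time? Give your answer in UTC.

14:15-15:30, 15:45-16:15, 16:45-18:00

Ravi in UTC: 13:30-16:15, 16:45-19:30, 21:15-21:45 (add 8h to convert from UTC-8).
Mateo in UTC: 08:30-11:15, 12:15-13:00, 13:15-14:00, 14:15-19:15 (add 8h to convert from UTC-8).
Hana in UTC: 08:00-09:30, 12:45-13:30, 13:45-15:30, 15:45-18:00 (add 8h to convert from UTC-8).
Aarav in UTC: 10:15-10:45, 14:15-20:00 (add 2h to convert from UTC-2).
Ravi ∩ Mateo: 13:30-14:00, 14:15-16:15, 16:45-19:15.
Ravi ∩ Mateo ∩ Hana: 13:45-14:00, 14:15-15:30, 15:45-16:15, 16:45-18:00.
Ravi ∩ Mateo ∩ Hana ∩ Aarav: 14:15-15:30, 15:45-16:15, 16:45-18:00.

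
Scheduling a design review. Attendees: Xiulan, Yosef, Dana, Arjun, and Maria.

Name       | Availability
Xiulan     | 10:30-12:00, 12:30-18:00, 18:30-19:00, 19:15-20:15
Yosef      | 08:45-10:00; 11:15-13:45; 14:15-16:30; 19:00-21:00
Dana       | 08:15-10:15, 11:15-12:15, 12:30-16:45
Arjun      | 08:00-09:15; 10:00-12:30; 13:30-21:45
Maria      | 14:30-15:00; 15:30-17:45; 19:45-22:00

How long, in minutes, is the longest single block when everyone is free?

Xiulan ∩ Yosef: 11:15-12:00, 12:30-13:45, 14:15-16:30, 19:15-20:15.
Xiulan ∩ Yosef ∩ Dana: 11:15-12:00, 12:30-13:45, 14:15-16:30.
Xiulan ∩ Yosef ∩ Dana ∩ Arjun: 11:15-12:00, 13:30-13:45, 14:15-16:30.
Xiulan ∩ Yosef ∩ Dana ∩ Arjun ∩ Maria: 14:30-15:00, 15:30-16:30.
Those are the intersection windows.
The longest is 15:30-16:30 at 60 minutes.

60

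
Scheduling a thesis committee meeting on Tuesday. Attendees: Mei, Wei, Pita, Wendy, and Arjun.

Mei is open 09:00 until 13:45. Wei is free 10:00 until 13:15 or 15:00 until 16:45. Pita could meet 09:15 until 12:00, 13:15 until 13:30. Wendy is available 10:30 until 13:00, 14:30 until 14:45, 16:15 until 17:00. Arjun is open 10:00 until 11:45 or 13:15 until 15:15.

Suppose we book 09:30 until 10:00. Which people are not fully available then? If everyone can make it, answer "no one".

Arjun, Wei, Wendy

Mei: free for 09:30-10:00. Wei: not fully free for 09:30-10:00. Pita: free for 09:30-10:00. Wendy: not fully free for 09:30-10:00. Arjun: not fully free for 09:30-10:00.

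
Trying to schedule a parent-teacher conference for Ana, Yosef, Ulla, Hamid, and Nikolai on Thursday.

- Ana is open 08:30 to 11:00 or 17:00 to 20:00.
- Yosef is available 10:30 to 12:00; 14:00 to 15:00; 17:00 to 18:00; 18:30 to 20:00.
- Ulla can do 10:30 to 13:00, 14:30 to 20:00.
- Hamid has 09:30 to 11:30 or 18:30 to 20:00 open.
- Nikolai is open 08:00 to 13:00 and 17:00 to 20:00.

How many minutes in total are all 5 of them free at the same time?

120

Ana ∩ Yosef: 10:30-11:00, 17:00-18:00, 18:30-20:00.
Ana ∩ Yosef ∩ Ulla: 10:30-11:00, 17:00-18:00, 18:30-20:00.
Ana ∩ Yosef ∩ Ulla ∩ Hamid: 10:30-11:00, 18:30-20:00.
Ana ∩ Yosef ∩ Ulla ∩ Hamid ∩ Nikolai: 10:30-11:00, 18:30-20:00.
Those are the intersection windows.
Summing the common windows: 30 + 90 = 120 minutes.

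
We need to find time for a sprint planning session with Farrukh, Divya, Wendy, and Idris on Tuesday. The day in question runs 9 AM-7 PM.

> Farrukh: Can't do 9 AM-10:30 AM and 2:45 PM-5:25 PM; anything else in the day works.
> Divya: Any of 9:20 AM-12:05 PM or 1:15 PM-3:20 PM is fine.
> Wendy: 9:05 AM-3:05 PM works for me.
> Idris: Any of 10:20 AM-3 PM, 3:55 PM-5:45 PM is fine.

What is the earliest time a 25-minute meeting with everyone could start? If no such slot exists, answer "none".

10:30

Farrukh free: 10:30-14:45, 17:25-19:00 (invert busy blocks within the working day).
Divya free: 09:20-12:05, 13:15-15:20.
Wendy free: 09:05-15:05.
Idris free: 10:20-15:00, 15:55-17:45.
Farrukh ∩ Divya: 10:30-12:05, 13:15-14:45.
Farrukh ∩ Divya ∩ Wendy: 10:30-12:05, 13:15-14:45.
Farrukh ∩ Divya ∩ Wendy ∩ Idris: 10:30-12:05, 13:15-14:45.
The first common window of at least 25 minutes is 10:30-12:05, so the earliest start is 10:30.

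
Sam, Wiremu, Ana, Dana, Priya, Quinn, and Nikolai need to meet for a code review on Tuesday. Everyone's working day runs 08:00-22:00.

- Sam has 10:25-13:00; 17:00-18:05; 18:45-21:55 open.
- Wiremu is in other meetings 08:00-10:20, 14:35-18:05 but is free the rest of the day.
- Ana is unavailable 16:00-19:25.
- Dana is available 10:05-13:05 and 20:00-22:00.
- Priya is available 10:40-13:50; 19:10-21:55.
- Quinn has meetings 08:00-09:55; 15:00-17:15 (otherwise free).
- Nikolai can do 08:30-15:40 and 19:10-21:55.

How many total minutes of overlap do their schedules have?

255

Sam free: 10:25-13:00, 17:00-18:05, 18:45-21:55.
Wiremu free: 10:20-14:35, 18:05-22:00 (invert busy blocks within the working day).
Ana free: 08:00-16:00, 19:25-22:00 (invert busy blocks within the working day).
Dana free: 10:05-13:05, 20:00-22:00.
Priya free: 10:40-13:50, 19:10-21:55.
Quinn free: 09:55-15:00, 17:15-22:00 (invert busy blocks within the working day).
Nikolai free: 08:30-15:40, 19:10-21:55.
Sam ∩ Wiremu: 10:25-13:00, 18:45-21:55.
Sam ∩ Wiremu ∩ Ana: 10:25-13:00, 19:25-21:55.
Sam ∩ Wiremu ∩ Ana ∩ Dana: 10:25-13:00, 20:00-21:55.
Sam ∩ Wiremu ∩ Ana ∩ Dana ∩ Priya: 10:40-13:00, 20:00-21:55.
Sam ∩ Wiremu ∩ Ana ∩ Dana ∩ Priya ∩ Quinn: 10:40-13:00, 20:00-21:55.
Sam ∩ Wiremu ∩ Ana ∩ Dana ∩ Priya ∩ Quinn ∩ Nikolai: 10:40-13:00, 20:00-21:55.
Summing the common windows: 140 + 115 = 255 minutes.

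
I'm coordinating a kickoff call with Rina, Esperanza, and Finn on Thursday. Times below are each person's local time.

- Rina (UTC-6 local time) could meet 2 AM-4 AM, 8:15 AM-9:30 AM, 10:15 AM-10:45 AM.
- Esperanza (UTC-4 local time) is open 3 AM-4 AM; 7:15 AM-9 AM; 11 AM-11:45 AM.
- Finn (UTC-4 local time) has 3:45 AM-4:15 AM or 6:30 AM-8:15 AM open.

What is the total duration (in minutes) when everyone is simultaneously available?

Rina in UTC: 08:00-10:00, 14:15-15:30, 16:15-16:45 (add 6h to convert from UTC-6).
Esperanza in UTC: 07:00-08:00, 11:15-13:00, 15:00-15:45 (add 4h to convert from UTC-4).
Finn in UTC: 07:45-08:15, 10:30-12:15 (add 4h to convert from UTC-4).
Rina ∩ Esperanza: 15:00-15:30.
Rina ∩ Esperanza ∩ Finn: ∅.
There is no time when everyone is free.
There is no common window, so the total is 0 minutes.

0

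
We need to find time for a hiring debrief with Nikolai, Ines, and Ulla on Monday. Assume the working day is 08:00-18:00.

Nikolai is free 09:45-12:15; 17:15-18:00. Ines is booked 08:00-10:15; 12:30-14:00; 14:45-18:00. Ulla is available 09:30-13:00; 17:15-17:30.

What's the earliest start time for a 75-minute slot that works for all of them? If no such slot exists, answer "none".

10:15

Nikolai free: 09:45-12:15, 17:15-18:00.
Ines free: 10:15-12:30, 14:00-14:45 (invert busy blocks within the working day).
Ulla free: 09:30-13:00, 17:15-17:30.
Nikolai ∩ Ines: 10:15-12:15.
Nikolai ∩ Ines ∩ Ulla: 10:15-12:15.
The first common window of at least 75 minutes is 10:15-12:15, so the earliest start is 10:15.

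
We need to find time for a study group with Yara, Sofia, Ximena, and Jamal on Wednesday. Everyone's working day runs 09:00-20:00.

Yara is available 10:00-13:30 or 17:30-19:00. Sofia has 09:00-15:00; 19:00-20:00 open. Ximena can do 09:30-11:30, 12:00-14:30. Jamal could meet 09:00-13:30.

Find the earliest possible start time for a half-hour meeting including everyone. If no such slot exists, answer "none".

Yara ∩ Sofia: 10:00-13:30.
Yara ∩ Sofia ∩ Ximena: 10:00-11:30, 12:00-13:30.
Yara ∩ Sofia ∩ Ximena ∩ Jamal: 10:00-11:30, 12:00-13:30.
The first common window of at least 30 minutes is 10:00-11:30, so the earliest start is 10:00.

10:00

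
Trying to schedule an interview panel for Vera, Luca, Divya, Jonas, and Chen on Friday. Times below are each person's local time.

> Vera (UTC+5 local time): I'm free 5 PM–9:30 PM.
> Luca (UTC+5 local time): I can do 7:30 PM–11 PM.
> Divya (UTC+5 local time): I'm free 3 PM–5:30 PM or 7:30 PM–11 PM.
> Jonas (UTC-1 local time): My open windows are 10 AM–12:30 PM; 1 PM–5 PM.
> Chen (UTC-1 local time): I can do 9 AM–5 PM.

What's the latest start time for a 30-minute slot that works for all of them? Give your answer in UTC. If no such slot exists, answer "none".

16:00

Vera in UTC: 12:00-16:30 (subtract 5h to convert from UTC+5).
Luca in UTC: 14:30-18:00 (subtract 5h to convert from UTC+5).
Divya in UTC: 10:00-12:30, 14:30-18:00 (subtract 5h to convert from UTC+5).
Jonas in UTC: 11:00-13:30, 14:00-18:00 (add 1h to convert from UTC-1).
Chen in UTC: 10:00-18:00 (add 1h to convert from UTC-1).
Vera ∩ Luca: 14:30-16:30.
Vera ∩ Luca ∩ Divya: 14:30-16:30.
Vera ∩ Luca ∩ Divya ∩ Jonas: 14:30-16:30.
Vera ∩ Luca ∩ Divya ∩ Jonas ∩ Chen: 14:30-16:30.
The last common window of at least 30 minutes is 14:30-16:30; a 30-minute meeting can start as late as 16:00 and still end by 16:30.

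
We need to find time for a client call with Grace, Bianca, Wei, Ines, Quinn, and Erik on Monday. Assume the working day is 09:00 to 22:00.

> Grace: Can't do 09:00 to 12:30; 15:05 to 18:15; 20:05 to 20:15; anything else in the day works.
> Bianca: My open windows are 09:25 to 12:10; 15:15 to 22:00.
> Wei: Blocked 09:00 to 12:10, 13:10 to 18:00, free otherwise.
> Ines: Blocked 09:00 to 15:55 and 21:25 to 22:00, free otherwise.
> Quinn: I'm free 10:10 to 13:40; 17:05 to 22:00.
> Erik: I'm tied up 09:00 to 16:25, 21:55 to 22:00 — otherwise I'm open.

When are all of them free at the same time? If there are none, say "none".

Grace free: 12:30-15:05, 18:15-20:05, 20:15-22:00 (invert busy blocks within the working day).
Bianca free: 09:25-12:10, 15:15-22:00.
Wei free: 12:10-13:10, 18:00-22:00 (invert busy blocks within the working day).
Ines free: 15:55-21:25 (invert busy blocks within the working day).
Quinn free: 10:10-13:40, 17:05-22:00.
Erik free: 16:25-21:55 (invert busy blocks within the working day).
Grace ∩ Bianca: 18:15-20:05, 20:15-22:00.
Grace ∩ Bianca ∩ Wei: 18:15-20:05, 20:15-22:00.
Grace ∩ Bianca ∩ Wei ∩ Ines: 18:15-20:05, 20:15-21:25.
Grace ∩ Bianca ∩ Wei ∩ Ines ∩ Quinn: 18:15-20:05, 20:15-21:25.
Grace ∩ Bianca ∩ Wei ∩ Ines ∩ Quinn ∩ Erik: 18:15-20:05, 20:15-21:25.

18:15-20:05, 20:15-21:25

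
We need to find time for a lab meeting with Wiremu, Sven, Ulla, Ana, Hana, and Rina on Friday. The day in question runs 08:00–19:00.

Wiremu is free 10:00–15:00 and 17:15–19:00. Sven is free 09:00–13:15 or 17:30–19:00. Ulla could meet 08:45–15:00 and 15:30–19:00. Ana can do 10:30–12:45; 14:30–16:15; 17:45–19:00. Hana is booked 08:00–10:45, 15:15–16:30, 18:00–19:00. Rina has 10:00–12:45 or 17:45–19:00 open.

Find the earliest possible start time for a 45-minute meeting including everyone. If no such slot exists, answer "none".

Wiremu free: 10:00-15:00, 17:15-19:00.
Sven free: 09:00-13:15, 17:30-19:00.
Ulla free: 08:45-15:00, 15:30-19:00.
Ana free: 10:30-12:45, 14:30-16:15, 17:45-19:00.
Hana free: 10:45-15:15, 16:30-18:00 (invert busy blocks within the working day).
Rina free: 10:00-12:45, 17:45-19:00.
Wiremu ∩ Sven: 10:00-13:15, 17:30-19:00.
Wiremu ∩ Sven ∩ Ulla: 10:00-13:15, 17:30-19:00.
Wiremu ∩ Sven ∩ Ulla ∩ Ana: 10:30-12:45, 17:45-19:00.
Wiremu ∩ Sven ∩ Ulla ∩ Ana ∩ Hana: 10:45-12:45, 17:45-18:00.
Wiremu ∩ Sven ∩ Ulla ∩ Ana ∩ Hana ∩ Rina: 10:45-12:45, 17:45-18:00.
The first common window of at least 45 minutes is 10:45-12:45, so the earliest start is 10:45.

10:45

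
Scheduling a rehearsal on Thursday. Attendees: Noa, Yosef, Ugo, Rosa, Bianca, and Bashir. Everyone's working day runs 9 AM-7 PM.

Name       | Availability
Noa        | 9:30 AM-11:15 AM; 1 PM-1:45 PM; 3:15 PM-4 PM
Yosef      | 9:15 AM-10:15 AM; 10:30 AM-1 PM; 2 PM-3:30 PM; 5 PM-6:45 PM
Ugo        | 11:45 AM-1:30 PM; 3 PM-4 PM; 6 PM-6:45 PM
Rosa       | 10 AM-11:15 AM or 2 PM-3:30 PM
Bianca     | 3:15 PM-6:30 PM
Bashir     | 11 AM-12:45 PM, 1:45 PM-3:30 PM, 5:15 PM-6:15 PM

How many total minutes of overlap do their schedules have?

15

Noa ∩ Yosef: 09:30-10:15, 10:30-11:15, 15:15-15:30.
Noa ∩ Yosef ∩ Ugo: 15:15-15:30.
Noa ∩ Yosef ∩ Ugo ∩ Rosa: 15:15-15:30.
Noa ∩ Yosef ∩ Ugo ∩ Rosa ∩ Bianca: 15:15-15:30.
Noa ∩ Yosef ∩ Ugo ∩ Rosa ∩ Bianca ∩ Bashir: 15:15-15:30.
Those are the intersection windows.
That's a single block of 15 minutes.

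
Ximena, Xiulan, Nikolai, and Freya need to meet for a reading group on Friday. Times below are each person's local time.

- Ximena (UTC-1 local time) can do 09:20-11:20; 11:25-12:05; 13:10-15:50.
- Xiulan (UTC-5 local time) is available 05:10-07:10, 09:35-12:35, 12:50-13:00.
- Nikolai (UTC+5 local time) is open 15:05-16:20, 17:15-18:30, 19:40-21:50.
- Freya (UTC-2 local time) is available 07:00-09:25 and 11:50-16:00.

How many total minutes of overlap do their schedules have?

190

Ximena in UTC: 10:20-12:20, 12:25-13:05, 14:10-16:50 (add 1h to convert from UTC-1).
Xiulan in UTC: 10:10-12:10, 14:35-17:35, 17:50-18:00 (add 5h to convert from UTC-5).
Nikolai in UTC: 10:05-11:20, 12:15-13:30, 14:40-16:50 (subtract 5h to convert from UTC+5).
Freya in UTC: 09:00-11:25, 13:50-18:00 (add 2h to convert from UTC-2).
Ximena ∩ Xiulan: 10:20-12:10, 14:35-16:50.
Ximena ∩ Xiulan ∩ Nikolai: 10:20-11:20, 14:40-16:50.
Ximena ∩ Xiulan ∩ Nikolai ∩ Freya: 10:20-11:20, 14:40-16:50.
Those are the intersection windows.
Summing the common windows: 60 + 130 = 190 minutes.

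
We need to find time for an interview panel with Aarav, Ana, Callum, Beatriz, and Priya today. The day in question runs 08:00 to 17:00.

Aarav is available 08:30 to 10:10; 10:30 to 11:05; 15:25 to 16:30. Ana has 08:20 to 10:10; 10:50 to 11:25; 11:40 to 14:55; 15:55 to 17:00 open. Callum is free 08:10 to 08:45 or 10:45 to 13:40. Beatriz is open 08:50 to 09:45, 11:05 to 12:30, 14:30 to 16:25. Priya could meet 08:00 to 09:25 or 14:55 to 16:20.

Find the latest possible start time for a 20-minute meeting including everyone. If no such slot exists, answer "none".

Aarav ∩ Ana: 08:30-10:10, 10:50-11:05, 15:55-16:30.
Aarav ∩ Ana ∩ Callum: 08:30-08:45, 10:50-11:05.
Aarav ∩ Ana ∩ Callum ∩ Beatriz: ∅.
Aarav ∩ Ana ∩ Callum ∩ Beatriz ∩ Priya: ∅.
There is no time when everyone is free.
No common window is at least 20 minutes long.

none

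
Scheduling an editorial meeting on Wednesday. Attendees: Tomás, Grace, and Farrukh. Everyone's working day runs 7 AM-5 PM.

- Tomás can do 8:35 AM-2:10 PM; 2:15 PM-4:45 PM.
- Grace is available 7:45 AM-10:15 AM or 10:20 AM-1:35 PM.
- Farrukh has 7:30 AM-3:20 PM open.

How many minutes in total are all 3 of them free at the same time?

295

Tomás ∩ Grace: 08:35-10:15, 10:20-13:35.
Tomás ∩ Grace ∩ Farrukh: 08:35-10:15, 10:20-13:35.
So the common availability across everyone is 08:35-10:15, 10:20-13:35.
Summing the common windows: 100 + 195 = 295 minutes.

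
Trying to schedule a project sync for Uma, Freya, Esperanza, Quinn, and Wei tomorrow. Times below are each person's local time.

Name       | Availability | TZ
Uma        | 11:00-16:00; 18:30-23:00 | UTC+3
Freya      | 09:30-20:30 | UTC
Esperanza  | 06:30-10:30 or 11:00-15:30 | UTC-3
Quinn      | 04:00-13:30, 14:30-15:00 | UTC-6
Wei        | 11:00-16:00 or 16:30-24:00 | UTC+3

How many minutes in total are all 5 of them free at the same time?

Uma in UTC: 08:00-13:00, 15:30-20:00 (subtract 3h to convert from UTC+3).
Freya in UTC: 09:30-20:30.
Esperanza in UTC: 09:30-13:30, 14:00-18:30 (add 3h to convert from UTC-3).
Quinn in UTC: 10:00-19:30, 20:30-21:00 (add 6h to convert from UTC-6).
Wei in UTC: 08:00-13:00, 13:30-21:00 (subtract 3h to convert from UTC+3).
Uma ∩ Freya: 09:30-13:00, 15:30-20:00.
Uma ∩ Freya ∩ Esperanza: 09:30-13:00, 15:30-18:30.
Uma ∩ Freya ∩ Esperanza ∩ Quinn: 10:00-13:00, 15:30-18:30.
Uma ∩ Freya ∩ Esperanza ∩ Quinn ∩ Wei: 10:00-13:00, 15:30-18:30.
Summing the common windows: 180 + 180 = 360 minutes.

360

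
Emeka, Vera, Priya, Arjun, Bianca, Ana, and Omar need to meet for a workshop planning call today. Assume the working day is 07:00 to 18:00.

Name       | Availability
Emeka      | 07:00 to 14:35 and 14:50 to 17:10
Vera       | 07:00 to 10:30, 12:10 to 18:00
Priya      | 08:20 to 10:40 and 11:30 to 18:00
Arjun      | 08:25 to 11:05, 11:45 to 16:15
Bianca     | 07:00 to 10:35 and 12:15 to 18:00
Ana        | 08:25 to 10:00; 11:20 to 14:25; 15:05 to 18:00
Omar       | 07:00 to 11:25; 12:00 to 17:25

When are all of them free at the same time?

Emeka ∩ Vera: 07:00-10:30, 12:10-14:35, 14:50-17:10.
Emeka ∩ Vera ∩ Priya: 08:20-10:30, 12:10-14:35, 14:50-17:10.
Emeka ∩ Vera ∩ Priya ∩ Arjun: 08:25-10:30, 12:10-14:35, 14:50-16:15.
Emeka ∩ Vera ∩ Priya ∩ Arjun ∩ Bianca: 08:25-10:30, 12:15-14:35, 14:50-16:15.
Emeka ∩ Vera ∩ Priya ∩ Arjun ∩ Bianca ∩ Ana: 08:25-10:00, 12:15-14:25, 15:05-16:15.
Emeka ∩ Vera ∩ Priya ∩ Arjun ∩ Bianca ∩ Ana ∩ Omar: 08:25-10:00, 12:15-14:25, 15:05-16:15.
So the common availability across everyone is 08:25-10:00, 12:15-14:25, 15:05-16:15.

08:25-10:00, 12:15-14:25, 15:05-16:15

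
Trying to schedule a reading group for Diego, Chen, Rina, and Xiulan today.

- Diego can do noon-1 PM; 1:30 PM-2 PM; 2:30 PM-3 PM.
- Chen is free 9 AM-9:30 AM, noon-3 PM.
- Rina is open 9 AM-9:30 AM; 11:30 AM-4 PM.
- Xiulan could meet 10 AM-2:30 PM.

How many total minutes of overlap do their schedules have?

90

Diego ∩ Chen: 12:00-13:00, 13:30-14:00, 14:30-15:00.
Diego ∩ Chen ∩ Rina: 12:00-13:00, 13:30-14:00, 14:30-15:00.
Diego ∩ Chen ∩ Rina ∩ Xiulan: 12:00-13:00, 13:30-14:00.
So the common availability across everyone is 12:00-13:00, 13:30-14:00.
Summing the common windows: 60 + 30 = 90 minutes.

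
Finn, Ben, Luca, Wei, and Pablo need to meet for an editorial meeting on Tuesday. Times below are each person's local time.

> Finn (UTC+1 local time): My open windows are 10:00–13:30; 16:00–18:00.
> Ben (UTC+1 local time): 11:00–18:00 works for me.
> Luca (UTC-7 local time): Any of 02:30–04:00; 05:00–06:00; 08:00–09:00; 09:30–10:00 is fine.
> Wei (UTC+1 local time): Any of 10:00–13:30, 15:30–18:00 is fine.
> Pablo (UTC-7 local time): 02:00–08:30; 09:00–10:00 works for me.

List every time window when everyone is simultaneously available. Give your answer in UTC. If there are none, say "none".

10:00-11:00, 12:00-12:30, 15:00-15:30, 16:30-17:00

Finn in UTC: 09:00-12:30, 15:00-17:00 (subtract 1h to convert from UTC+1).
Ben in UTC: 10:00-17:00 (subtract 1h to convert from UTC+1).
Luca in UTC: 09:30-11:00, 12:00-13:00, 15:00-16:00, 16:30-17:00 (add 7h to convert from UTC-7).
Wei in UTC: 09:00-12:30, 14:30-17:00 (subtract 1h to convert from UTC+1).
Pablo in UTC: 09:00-15:30, 16:00-17:00 (add 7h to convert from UTC-7).
Finn ∩ Ben: 10:00-12:30, 15:00-17:00.
Finn ∩ Ben ∩ Luca: 10:00-11:00, 12:00-12:30, 15:00-16:00, 16:30-17:00.
Finn ∩ Ben ∩ Luca ∩ Wei: 10:00-11:00, 12:00-12:30, 15:00-16:00, 16:30-17:00.
Finn ∩ Ben ∩ Luca ∩ Wei ∩ Pablo: 10:00-11:00, 12:00-12:30, 15:00-15:30, 16:30-17:00.
Those are the intersection windows.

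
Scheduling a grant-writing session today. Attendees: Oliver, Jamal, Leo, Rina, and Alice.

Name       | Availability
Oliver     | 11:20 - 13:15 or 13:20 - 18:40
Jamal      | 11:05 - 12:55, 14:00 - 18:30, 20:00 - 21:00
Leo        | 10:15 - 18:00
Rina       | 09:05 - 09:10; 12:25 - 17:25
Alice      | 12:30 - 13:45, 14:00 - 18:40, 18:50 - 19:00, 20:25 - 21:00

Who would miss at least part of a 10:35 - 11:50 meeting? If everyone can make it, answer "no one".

Oliver: not fully free for 10:35-11:50. Jamal: not fully free for 10:35-11:50. Leo: free for 10:35-11:50. Rina: not fully free for 10:35-11:50. Alice: not fully free for 10:35-11:50.

Alice, Jamal, Oliver, Rina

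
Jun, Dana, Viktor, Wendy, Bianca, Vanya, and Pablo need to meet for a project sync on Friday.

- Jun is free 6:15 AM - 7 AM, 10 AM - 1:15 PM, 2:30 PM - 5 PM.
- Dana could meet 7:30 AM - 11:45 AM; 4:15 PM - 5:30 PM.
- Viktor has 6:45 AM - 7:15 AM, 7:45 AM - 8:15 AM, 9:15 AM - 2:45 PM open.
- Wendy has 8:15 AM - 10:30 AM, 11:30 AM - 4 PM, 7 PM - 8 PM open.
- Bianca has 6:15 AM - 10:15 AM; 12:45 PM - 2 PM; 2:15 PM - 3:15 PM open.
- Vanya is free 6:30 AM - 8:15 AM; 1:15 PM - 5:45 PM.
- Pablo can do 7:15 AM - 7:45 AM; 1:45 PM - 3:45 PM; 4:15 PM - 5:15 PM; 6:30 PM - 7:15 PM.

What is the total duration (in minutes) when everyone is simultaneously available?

0

Jun ∩ Dana: 10:00-11:45, 16:15-17:00.
Jun ∩ Dana ∩ Viktor: 10:00-11:45.
Jun ∩ Dana ∩ Viktor ∩ Wendy: 10:00-10:30, 11:30-11:45.
Jun ∩ Dana ∩ Viktor ∩ Wendy ∩ Bianca: 10:00-10:15.
Jun ∩ Dana ∩ Viktor ∩ Wendy ∩ Bianca ∩ Vanya: ∅.
Jun ∩ Dana ∩ Viktor ∩ Wendy ∩ Bianca ∩ Vanya ∩ Pablo: ∅.
There is no time when everyone is free.
There is no common window, so the total is 0 minutes.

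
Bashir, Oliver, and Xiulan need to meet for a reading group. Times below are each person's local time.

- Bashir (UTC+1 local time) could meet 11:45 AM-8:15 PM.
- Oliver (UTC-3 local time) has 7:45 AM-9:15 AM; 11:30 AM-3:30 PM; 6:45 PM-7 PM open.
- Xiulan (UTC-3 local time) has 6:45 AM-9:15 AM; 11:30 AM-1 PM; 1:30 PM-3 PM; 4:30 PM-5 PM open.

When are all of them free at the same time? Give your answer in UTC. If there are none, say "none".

Bashir in UTC: 10:45-19:15 (subtract 1h to convert from UTC+1).
Oliver in UTC: 10:45-12:15, 14:30-18:30, 21:45-22:00 (add 3h to convert from UTC-3).
Xiulan in UTC: 09:45-12:15, 14:30-16:00, 16:30-18:00, 19:30-20:00 (add 3h to convert from UTC-3).
Bashir ∩ Oliver: 10:45-12:15, 14:30-18:30.
Bashir ∩ Oliver ∩ Xiulan: 10:45-12:15, 14:30-16:00, 16:30-18:00.

10:45-12:15, 14:30-16:00, 16:30-18:00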